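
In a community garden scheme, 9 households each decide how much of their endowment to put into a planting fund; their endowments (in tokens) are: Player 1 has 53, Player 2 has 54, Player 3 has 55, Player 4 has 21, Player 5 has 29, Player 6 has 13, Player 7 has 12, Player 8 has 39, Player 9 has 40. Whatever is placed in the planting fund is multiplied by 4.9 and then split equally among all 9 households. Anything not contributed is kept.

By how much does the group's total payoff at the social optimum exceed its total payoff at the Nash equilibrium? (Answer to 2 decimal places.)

1232.40 tokens

The private return per contributed unit is 4.9/9 = 0.5444 < 1 for every player regardless of endowment, so the Nash equilibrium is zero contribution and the group total is Σ E_j = 53 + 54 + 55 + 21 + 29 + 13 + 12 + 39 + 40 = 316.
Each contributed unit returns 4.900 to the group, so the social optimum is full contribution by everyone: group total = 4.900 × 316 = 1548.40.
Efficiency loss = (4.900 − 1) × 316 = 1232.40.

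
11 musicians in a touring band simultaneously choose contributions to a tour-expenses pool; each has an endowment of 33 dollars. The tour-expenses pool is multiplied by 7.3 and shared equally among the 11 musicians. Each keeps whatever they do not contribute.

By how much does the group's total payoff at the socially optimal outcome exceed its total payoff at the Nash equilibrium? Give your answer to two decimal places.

Each contributed unit returns 7.3/11 = 0.6636 to its contributor — below 1 — so contributing 0 is dominant for every player. At the Nash equilibrium everyone keeps their 33, and the group total is 11 × 33 = 363.
Each contributed unit returns 7.300 to the group as a whole (0.6636 to each of 11 players), which exceeds 1, so the social optimum is full contribution: group total = 7.300 × 363 = 2649.90.
Efficiency loss = 2649.90 − 363 = 2286.90.

2286.90 dollars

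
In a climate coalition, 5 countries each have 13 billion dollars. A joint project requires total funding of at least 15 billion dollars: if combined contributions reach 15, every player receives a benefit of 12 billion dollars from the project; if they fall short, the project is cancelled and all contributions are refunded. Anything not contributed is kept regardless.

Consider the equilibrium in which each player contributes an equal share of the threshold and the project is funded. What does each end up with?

22 billion dollars

Equal share of the threshold: 15/5 = 3.
At this profile no one gains by cutting their contribution: any cut drops the total below 15, the project is cancelled, contributions are refunded, and the deviator ends with 13, which is less than 13 − 3 + 12 = 22. Contributing more than 3 just wastes the excess. So contributing exactly 3 is a best response.
Each player's payoff: 13 − 3 + 12 = 22.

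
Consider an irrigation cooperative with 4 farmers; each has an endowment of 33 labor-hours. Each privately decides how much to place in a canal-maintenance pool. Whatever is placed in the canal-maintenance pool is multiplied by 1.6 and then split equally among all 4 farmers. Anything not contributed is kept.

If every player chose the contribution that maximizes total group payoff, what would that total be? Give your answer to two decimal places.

Each contributed unit returns 1.600 to the group as a whole (0.4000 to each of 4 players), which exceeds 1, so the social optimum is full contribution: group total = 1.600 × 132 = 211.20.

211.20 labor-hours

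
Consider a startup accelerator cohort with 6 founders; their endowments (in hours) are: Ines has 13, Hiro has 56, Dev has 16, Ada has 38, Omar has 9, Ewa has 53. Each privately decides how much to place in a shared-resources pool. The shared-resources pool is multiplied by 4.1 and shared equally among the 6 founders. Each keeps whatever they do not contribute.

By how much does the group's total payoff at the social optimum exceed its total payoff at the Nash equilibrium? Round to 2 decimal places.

573.50 hours

The private return per contributed unit is 4.1/6 = 0.6833 < 1 for every player regardless of endowment, so the Nash equilibrium is zero contribution and the group total is Σ E_j = 13 + 56 + 16 + 38 + 9 + 53 = 185.
Each contributed unit returns 4.100 to the group, so the social optimum is full contribution by everyone: group total = 4.100 × 185 = 758.50.
Efficiency loss = (4.100 − 1) × 185 = 573.50.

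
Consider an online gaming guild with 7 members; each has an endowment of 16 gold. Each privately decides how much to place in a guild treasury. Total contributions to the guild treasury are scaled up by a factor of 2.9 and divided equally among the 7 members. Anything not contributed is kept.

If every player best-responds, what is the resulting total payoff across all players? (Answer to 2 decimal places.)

112.00 gold

Each contributed unit returns 2.9/7 = 0.4143 to its contributor — below 1 — so contributing 0 is dominant for every player. At the Nash equilibrium everyone keeps their 16, and the group total is 7 × 16 = 112.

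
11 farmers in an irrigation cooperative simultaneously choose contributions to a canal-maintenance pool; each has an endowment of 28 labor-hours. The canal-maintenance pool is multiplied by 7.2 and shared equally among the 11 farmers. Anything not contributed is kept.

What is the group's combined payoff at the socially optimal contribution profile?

Each contributed unit returns 7.200 to the group as a whole (0.6545 to each of 11 players), which exceeds 1, so the social optimum is full contribution: group total = 7.200 × 308 = 2217.60.

2217.60 labor-hours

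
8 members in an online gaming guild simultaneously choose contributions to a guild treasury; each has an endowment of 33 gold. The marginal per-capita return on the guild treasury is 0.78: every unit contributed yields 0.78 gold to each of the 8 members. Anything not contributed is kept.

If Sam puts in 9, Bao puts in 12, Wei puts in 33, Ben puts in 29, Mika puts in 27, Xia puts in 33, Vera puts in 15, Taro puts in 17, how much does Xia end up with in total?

Total contributed: 9 + 12 + 33 + 29 + 27 + 33 + 15 + 17 = 175.
Each receives 0.78 × 175 = 136.50 from the guild treasury.
Xia keeps 33 − 33 = 0, so Xia's payoff is 0 + 136.50 = 136.50.

136.50 gold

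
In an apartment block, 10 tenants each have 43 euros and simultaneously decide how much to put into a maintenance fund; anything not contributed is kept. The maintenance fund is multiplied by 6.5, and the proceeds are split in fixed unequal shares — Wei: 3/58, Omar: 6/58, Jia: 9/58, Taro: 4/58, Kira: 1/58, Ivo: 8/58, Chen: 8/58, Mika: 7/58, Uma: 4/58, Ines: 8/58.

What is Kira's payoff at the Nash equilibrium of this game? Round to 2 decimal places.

A player with share s gets back 6.5·s per unit contributed, so full contribution is dominant for anyone with s > 1/6.5 = 0.1538 and zero contribution is dominant for anyone below.
Only Jia (9/58) clears that bar, contributing 43; the remaining 9 contribute 0. Total contributed: 43.
Kira keeps 43 and receives 6.5 × 43 × 1/58 = 4.82 from the maintenance fund, for a payoff of 47.82.

47.82 euros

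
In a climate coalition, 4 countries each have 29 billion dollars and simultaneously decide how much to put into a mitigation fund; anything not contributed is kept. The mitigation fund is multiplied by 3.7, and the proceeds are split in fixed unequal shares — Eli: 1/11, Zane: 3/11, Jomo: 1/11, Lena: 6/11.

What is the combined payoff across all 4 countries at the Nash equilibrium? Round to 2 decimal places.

272.60 billion dollars

A player with share s gets back 3.7·s per unit contributed, so full contribution is dominant for anyone with s > 1/3.7 = 0.2703 and zero contribution is dominant for anyone below.
Zane and Lena clear that bar, contributing 29 each; the remaining 2 contribute 0. Total contributed: 58.
The mitigation fund pays out 3.7 × 58 = 214.60 in total (split across the unequal shares, but the aggregate is all that matters for the group sum).
The 2 free-riders keep 29 each, adding 58. Group total = 58 + 214.60 = 272.60.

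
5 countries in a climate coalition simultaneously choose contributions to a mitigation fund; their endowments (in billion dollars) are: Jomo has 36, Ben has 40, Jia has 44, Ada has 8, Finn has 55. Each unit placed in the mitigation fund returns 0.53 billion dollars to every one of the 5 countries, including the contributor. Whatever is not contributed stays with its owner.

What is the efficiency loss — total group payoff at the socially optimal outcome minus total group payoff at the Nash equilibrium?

301.95 billion dollars

The private return per contributed unit is 0.53 < 1 for everyone, so the Nash equilibrium is zero contribution and the group total is Σ E_j = 36 + 40 + 44 + 8 + 55 = 183.
Each contributed unit returns 2.650 to the group, so the social optimum is full contribution by everyone: group total = 2.650 × 183 = 484.95.
Efficiency loss = (2.650 − 1) × 183 = 301.95.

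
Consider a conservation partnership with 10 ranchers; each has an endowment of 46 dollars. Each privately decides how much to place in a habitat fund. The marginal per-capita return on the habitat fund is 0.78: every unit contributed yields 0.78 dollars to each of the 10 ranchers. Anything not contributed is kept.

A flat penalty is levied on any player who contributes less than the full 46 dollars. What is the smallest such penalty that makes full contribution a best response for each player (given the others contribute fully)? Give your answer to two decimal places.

10.12 dollars

Given the others contribute fully, the best deviation is to contribute 0 (any partial contribution still incurs the fine and gives up units whose private return 0.78 is below 1).
Deviating from 46 to 0 saves 46 dollars but forfeits the deviator's share of the drop in the habitat fund: 0.78 × 46 = 35.88.
So the deviation gain is 46 − 35.88 = 10.12, and the fine must be at least 10.12 dollars to wipe it out.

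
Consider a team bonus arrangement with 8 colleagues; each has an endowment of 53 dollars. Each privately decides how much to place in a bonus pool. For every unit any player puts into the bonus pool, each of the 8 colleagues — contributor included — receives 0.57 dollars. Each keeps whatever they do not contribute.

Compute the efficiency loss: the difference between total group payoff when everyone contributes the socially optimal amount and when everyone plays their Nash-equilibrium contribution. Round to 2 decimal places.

The private return per contributed unit is 0.57 < 1, so contributing 0 is dominant for every player. At the Nash equilibrium everyone keeps their 53, and the group total is 8 × 53 = 424.
Each contributed unit returns 4.560 to the group as a whole (0.57 to each of 8 players), which exceeds 1, so the social optimum is full contribution: group total = 4.560 × 424 = 1933.44.
Efficiency loss = 1933.44 − 424 = 1509.44.

1509.44 dollars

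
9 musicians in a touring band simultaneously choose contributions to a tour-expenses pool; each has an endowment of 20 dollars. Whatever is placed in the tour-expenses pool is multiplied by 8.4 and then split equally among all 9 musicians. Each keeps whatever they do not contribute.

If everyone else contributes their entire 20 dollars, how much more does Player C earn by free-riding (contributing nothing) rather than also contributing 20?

Switching from a contribution of 20 to 0 lets Player C keep an extra 20 dollars, but lowers the tour-expenses pool by 20, which costs Player C their own share of that drop: 8.4/9 × 20 = 18.67.
Net gain = 20 − 18.67 = 1.33. The private return per contributed unit (0.9333) is below 1, so free-riding is indeed the best response regardless of what the others do.

1.33 dollars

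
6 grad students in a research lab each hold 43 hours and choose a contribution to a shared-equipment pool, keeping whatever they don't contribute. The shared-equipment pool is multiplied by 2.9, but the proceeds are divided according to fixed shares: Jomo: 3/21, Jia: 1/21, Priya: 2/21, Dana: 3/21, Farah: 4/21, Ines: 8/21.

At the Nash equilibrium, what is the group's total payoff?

Player j's private return per contributed unit is 2.9 × (j's share). Contributing is weakly dominant for j when that share is at least 1/2.9 = 0.3448, and contributing 0 is dominant otherwise.
Only Ines (8/21) clears that bar, contributing 43; the remaining 5 contribute 0. Total contributed: 43.
The shared-equipment pool pays out 2.9 × 43 = 124.70 in total (split across the unequal shares, but the aggregate is all that matters for the group sum).
The 5 free-riders keep 43 each, adding 215. Group total = 215 + 124.70 = 339.70.

339.70 hours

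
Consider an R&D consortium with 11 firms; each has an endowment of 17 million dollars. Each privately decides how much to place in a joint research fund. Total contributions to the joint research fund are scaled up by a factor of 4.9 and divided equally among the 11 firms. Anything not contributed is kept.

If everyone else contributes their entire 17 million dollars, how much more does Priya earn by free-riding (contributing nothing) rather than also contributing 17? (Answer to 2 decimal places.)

9.43 million dollars

Switching from a contribution of 17 to 0 lets Priya keep an extra 17 million dollars, but lowers the joint research fund by 17, which costs Priya their own share of that drop: 4.9/11 × 17 = 7.57.
Net gain = 17 − 7.57 = 9.43. The private return per contributed unit (0.4455) is below 1, so free-riding is indeed the best response regardless of what the others do.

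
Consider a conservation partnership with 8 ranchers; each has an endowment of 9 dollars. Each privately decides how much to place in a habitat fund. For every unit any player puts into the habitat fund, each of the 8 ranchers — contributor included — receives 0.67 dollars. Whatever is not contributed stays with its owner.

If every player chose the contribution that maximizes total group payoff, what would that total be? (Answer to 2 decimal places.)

Each contributed unit returns 5.360 to the group as a whole (0.67 to each of 8 players), which exceeds 1, so the social optimum is full contribution: group total = 5.360 × 72 = 385.92.

385.92 dollars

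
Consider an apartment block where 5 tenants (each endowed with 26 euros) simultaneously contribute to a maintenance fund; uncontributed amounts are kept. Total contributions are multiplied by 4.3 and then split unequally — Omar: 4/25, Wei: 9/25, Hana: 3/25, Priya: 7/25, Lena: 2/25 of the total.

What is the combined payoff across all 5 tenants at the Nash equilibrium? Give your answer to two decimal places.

Each unit j contributes comes back to j as 4.3 × (j's share), so j prefers to contribute only if that share exceeds 1/4.3 = 0.2326; otherwise keeping the unit dominates.
The shares above 0.2326 belong to Wei and Priya, contributing 26 each; the remaining 3 contribute 0. Total contributed: 52.
The maintenance fund pays out 4.3 × 52 = 223.60 in total (split across the unequal shares, but the aggregate is all that matters for the group sum).
The 3 free-riders keep 26 each, adding 78. Group total = 78 + 223.60 = 301.60.

301.60 euros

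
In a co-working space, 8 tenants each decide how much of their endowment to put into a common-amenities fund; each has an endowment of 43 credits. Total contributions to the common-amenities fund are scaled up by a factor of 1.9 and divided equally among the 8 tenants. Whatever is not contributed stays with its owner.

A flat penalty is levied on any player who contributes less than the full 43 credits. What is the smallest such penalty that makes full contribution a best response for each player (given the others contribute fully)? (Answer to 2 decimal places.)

Given the others contribute fully, the best deviation is to contribute 0 (any partial contribution still incurs the fine and gives up units whose private return 0.2375 is below 1).
Deviating from 43 to 0 saves 43 credits but forfeits the deviator's share of the drop in the common-amenities fund: 1.9/8 × 43 = 10.21.
So the deviation gain is 43 − 10.21 = 32.79, and the fine must be at least 32.79 credits to wipe it out.

32.79 credits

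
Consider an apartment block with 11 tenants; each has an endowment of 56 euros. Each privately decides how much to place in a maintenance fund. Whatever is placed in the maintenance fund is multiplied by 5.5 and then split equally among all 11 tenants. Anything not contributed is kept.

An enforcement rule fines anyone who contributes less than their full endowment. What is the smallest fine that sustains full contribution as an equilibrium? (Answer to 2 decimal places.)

28.00 euros

Given the others contribute fully, the best deviation is to contribute 0 (any partial contribution still incurs the fine and gives up units whose private return 0.5000 is below 1).
Deviating from 56 to 0 saves 56 euros but forfeits the deviator's share of the drop in the maintenance fund: 5.5/11 × 56 = 28.00.
So the deviation gain is 56 − 28.00 = 28.00, and the fine must be at least 28.00 euros to wipe it out.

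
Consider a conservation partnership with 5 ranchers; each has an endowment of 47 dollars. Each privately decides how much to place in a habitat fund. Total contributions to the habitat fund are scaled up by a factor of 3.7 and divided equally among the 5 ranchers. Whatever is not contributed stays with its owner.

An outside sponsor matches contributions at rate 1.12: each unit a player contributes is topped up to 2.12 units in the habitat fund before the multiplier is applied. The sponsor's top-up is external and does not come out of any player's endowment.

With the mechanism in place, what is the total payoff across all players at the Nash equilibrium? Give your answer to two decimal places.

1843.34 dollars

The effective private return per unit is now 3.7 × 2.12 / 5 = 1.5688 > 1, so every player's dominant strategy flips to full contribution.
At the Nash equilibrium everyone contributes 47. Group total payoff = 3.7 × 2.12 × 235 = 1843.34.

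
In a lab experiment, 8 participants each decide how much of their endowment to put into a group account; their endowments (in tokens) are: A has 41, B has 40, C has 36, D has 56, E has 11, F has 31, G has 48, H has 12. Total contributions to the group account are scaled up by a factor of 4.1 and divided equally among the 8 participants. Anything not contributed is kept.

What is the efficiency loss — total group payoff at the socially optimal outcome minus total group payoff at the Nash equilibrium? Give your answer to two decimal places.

852.50 tokens

The private return per contributed unit is 4.1/8 = 0.5125 < 1 for every player regardless of endowment, so the Nash equilibrium is zero contribution and the group total is Σ E_j = 41 + 40 + 36 + 56 + 11 + 31 + 48 + 12 = 275.
Each contributed unit returns 4.100 to the group, so the social optimum is full contribution by everyone: group total = 4.100 × 275 = 1127.50.
Efficiency loss = (4.100 − 1) × 275 = 852.50.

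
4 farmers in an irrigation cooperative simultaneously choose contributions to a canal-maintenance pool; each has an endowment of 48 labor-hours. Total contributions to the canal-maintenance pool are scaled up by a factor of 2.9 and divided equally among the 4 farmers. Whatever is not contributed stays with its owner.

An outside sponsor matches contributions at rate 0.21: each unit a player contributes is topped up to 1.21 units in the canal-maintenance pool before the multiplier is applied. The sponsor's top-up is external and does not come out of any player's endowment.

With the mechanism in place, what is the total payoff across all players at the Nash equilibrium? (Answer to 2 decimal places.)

192.00 labor-hours

The effective private return is 2.9 × 1.21 / 4 = 0.8773, which is still under 1, so the mechanism doesn't change anyone's dominant strategy: zero contribution.
Everyone keeps their endowment and the group total is 4 × 48 = 192.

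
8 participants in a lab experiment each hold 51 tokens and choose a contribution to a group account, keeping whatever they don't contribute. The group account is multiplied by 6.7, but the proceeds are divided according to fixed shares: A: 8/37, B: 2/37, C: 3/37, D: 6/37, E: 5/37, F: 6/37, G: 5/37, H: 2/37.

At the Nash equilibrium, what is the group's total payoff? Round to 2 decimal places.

1280.10 tokens

Player j's private return per contributed unit is 6.7 × (j's share). Contributing is weakly dominant for j when that share is at least 1/6.7 = 0.1493, and contributing 0 is dominant otherwise.
A, D and F are above the threshold, contributing 51 each; the remaining 5 contribute 0. Total contributed: 153.
The group account pays out 6.7 × 153 = 1025.10 in total (split across the unequal shares, but the aggregate is all that matters for the group sum).
The 5 free-riders keep 51 each, adding 255. Group total = 255 + 1025.10 = 1280.10.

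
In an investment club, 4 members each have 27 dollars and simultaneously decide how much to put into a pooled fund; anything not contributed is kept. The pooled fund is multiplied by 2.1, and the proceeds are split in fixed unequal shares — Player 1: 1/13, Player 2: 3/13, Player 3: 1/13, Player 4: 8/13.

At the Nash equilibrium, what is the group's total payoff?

137.70 dollars

A player with share s gets back 2.1·s per unit contributed, so full contribution is dominant for anyone with s > 1/2.1 = 0.4762 and zero contribution is dominant for anyone below.
Player 4 alone (share 8/13) is above the threshold, contributing 27; the remaining 3 contribute 0. Total contributed: 27.
The pooled fund pays out 2.1 × 27 = 56.70 in total (split across the unequal shares, but the aggregate is all that matters for the group sum).
The 3 free-riders keep 27 each, adding 81. Group total = 81 + 56.70 = 137.70.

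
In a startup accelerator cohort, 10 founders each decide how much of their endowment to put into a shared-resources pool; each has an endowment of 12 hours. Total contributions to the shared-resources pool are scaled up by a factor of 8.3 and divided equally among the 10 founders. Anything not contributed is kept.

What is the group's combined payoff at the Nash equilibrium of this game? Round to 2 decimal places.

120.00 hours

Each contributed unit returns 8.3/10 = 0.8300 to its contributor — below 1 — so contributing 0 is dominant for every player. At the Nash equilibrium everyone keeps their 12, and the group total is 10 × 12 = 120.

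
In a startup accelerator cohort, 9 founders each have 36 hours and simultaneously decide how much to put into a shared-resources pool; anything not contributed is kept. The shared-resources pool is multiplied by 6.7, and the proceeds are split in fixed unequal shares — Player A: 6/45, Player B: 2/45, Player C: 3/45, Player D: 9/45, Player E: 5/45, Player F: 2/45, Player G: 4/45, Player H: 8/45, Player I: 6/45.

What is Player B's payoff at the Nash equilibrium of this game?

Each unit j contributes comes back to j as 6.7 × (j's share), so j prefers to contribute only if that share exceeds 1/6.7 = 0.1493; otherwise keeping the unit dominates.
The shares above 0.1493 belong to Player D and Player H, contributing 36 each; the remaining 7 contribute 0. Total contributed: 72.
Player B keeps 36 and receives 6.7 × 72 × 2/45 = 21.44 from the shared-resources pool, for a payoff of 57.44.

57.44 hours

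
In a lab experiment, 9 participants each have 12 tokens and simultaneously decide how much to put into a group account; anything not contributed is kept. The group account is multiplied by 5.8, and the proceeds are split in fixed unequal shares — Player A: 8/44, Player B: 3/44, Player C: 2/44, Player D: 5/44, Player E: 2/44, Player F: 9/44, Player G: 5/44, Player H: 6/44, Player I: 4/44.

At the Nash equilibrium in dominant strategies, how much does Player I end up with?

24.65 tokens

For player j, contributing a unit is worthwhile iff 5.8 × (j's share) ≥ 1, i.e. iff j's share is at least 0.1724.
Player A and Player F clear that bar, contributing 12 each; the remaining 7 contribute 0. Total contributed: 24.
Player I keeps 12 and receives 5.8 × 24 × 4/44 = 12.65 from the group account, for a payoff of 24.65.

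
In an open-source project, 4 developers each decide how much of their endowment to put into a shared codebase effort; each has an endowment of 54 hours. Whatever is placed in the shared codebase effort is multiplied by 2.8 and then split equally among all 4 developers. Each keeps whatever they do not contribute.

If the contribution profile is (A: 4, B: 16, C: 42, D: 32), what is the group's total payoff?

Total contributed: 4 + 16 + 42 + 32 = 94; total kept: 4 × 54 − 94 = 122.
The shared codebase effort pays out 2.8 × 94 = 263.20 in aggregate.
Group total = 122 + 263.20 = 385.20.

385.20 hours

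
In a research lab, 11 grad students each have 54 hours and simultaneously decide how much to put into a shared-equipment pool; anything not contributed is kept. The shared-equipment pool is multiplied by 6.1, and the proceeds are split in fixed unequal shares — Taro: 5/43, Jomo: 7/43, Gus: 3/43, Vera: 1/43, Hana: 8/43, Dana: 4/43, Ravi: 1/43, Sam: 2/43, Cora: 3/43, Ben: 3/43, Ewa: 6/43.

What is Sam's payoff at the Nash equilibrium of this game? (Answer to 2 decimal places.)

69.32 hours

A player with share s gets back 6.1·s per unit contributed, so full contribution is dominant for anyone with s > 1/6.1 = 0.1639 and zero contribution is dominant for anyone below.
Only Hana (8/43) clears that bar, contributing 54; the remaining 10 contribute 0. Total contributed: 54.
Sam keeps 54 and receives 6.1 × 54 × 2/43 = 15.32 from the shared-equipment pool, for a payoff of 69.32.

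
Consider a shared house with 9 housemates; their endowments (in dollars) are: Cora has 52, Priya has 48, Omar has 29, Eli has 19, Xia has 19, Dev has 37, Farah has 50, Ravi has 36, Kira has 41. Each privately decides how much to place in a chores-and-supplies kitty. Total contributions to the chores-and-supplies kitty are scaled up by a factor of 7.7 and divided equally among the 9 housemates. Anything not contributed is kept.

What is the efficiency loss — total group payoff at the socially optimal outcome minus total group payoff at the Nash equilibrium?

2217.70 dollars

The private return per contributed unit is 7.7/9 = 0.8556 < 1 for every player regardless of endowment, so the Nash equilibrium is zero contribution and the group total is Σ E_j = 52 + 48 + 29 + 19 + 19 + 37 + 50 + 36 + 41 = 331.
Each contributed unit returns 7.700 to the group, so the social optimum is full contribution by everyone: group total = 7.700 × 331 = 2548.70.
Efficiency loss = (7.700 − 1) × 331 = 2217.70.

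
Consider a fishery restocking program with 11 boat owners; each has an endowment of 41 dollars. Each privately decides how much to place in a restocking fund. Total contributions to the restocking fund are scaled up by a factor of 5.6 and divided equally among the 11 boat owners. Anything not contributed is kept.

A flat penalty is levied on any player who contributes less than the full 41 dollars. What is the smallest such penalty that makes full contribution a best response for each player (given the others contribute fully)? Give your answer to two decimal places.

20.13 dollars

Given the others contribute fully, the best deviation is to contribute 0 (any partial contribution still incurs the fine and gives up units whose private return 0.5091 is below 1).
Deviating from 41 to 0 saves 41 dollars but forfeits the deviator's share of the drop in the restocking fund: 5.6/11 × 41 = 20.87.
So the deviation gain is 41 − 20.87 = 20.13, and the fine must be at least 20.13 dollars to wipe it out.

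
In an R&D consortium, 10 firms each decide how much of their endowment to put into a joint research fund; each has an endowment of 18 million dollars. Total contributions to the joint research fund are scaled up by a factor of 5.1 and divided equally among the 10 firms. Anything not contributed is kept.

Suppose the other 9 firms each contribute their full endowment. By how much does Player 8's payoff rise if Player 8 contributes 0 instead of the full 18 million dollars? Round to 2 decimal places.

Switching from a contribution of 18 to 0 lets Player 8 keep an extra 18 million dollars, but lowers the joint research fund by 18, which costs Player 8 their own share of that drop: 5.1/10 × 18 = 9.18.
Net gain = 18 − 9.18 = 8.82. The private return per contributed unit (0.5100) is below 1, so free-riding is indeed the best response regardless of what the others do.

8.82 million dollars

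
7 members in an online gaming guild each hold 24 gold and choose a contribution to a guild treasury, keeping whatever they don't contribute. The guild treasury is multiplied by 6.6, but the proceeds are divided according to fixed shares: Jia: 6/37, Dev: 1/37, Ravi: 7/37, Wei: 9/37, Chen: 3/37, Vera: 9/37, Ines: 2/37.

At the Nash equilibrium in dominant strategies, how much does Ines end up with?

58.25 gold

For player j, contributing a unit is worthwhile iff 6.6 × (j's share) ≥ 1, i.e. iff j's share is at least 0.1515.
Jia, Ravi, Wei and Vera are above the threshold, contributing 24 each; the remaining 3 contribute 0. Total contributed: 96.
Ines keeps 24 and receives 6.6 × 96 × 2/37 = 34.25 from the guild treasury, for a payoff of 58.25.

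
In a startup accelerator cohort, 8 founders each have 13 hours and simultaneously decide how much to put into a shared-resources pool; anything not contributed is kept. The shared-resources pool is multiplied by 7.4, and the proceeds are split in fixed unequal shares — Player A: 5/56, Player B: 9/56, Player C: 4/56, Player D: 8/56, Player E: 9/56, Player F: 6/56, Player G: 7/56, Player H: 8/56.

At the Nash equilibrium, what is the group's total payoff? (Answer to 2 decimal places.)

Player j's private return per contributed unit is 7.4 × (j's share). Contributing is weakly dominant for j when that share is at least 1/7.4 = 0.1351, and contributing 0 is dominant otherwise.
Player B, Player D, Player E and Player H are above the threshold, contributing 13 each; the remaining 4 contribute 0. Total contributed: 52.
The shared-resources pool pays out 7.4 × 52 = 384.80 in total (split across the unequal shares, but the aggregate is all that matters for the group sum).
The 4 free-riders keep 13 each, adding 52. Group total = 52 + 384.80 = 436.80.

436.80 hours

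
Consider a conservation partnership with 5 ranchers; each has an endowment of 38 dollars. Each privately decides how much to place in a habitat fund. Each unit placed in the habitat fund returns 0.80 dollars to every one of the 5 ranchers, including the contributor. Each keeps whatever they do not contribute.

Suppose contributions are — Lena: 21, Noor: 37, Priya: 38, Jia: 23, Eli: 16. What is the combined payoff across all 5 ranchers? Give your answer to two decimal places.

Total contributed: 21 + 37 + 38 + 23 + 16 = 135; total kept: 5 × 38 − 135 = 55.
The habitat fund pays out 0.80 × 5 × 135 = 540.00 in aggregate.
Group total = 55 + 540.00 = 595.00.

595.00 dollars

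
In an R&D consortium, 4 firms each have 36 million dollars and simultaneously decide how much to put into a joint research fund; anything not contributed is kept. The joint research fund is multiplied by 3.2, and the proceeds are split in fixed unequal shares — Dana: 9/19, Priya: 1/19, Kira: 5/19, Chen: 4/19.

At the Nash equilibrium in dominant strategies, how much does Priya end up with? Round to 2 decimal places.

42.06 million dollars

A player with share s gets back 3.2·s per unit contributed, so full contribution is dominant for anyone with s > 1/3.2 = 0.3125 and zero contribution is dominant for anyone below.
The only share above 0.3125 is Dana's 9/19, contributing 36; the remaining 3 contribute 0. Total contributed: 36.
Priya keeps 36 and receives 3.2 × 36 × 1/19 = 6.06 from the joint research fund, for a payoff of 42.06.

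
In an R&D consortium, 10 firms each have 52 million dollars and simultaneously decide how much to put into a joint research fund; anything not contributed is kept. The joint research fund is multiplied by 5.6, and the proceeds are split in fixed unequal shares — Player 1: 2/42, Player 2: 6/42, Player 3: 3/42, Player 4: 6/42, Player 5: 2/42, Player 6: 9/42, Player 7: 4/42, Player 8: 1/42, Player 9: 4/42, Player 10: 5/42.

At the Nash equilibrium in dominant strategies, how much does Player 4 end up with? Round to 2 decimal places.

Player j's private return per contributed unit is 5.6 × (j's share). Contributing is weakly dominant for j when that share is at least 1/5.6 = 0.1786, and contributing 0 is dominant otherwise.
Player 6 alone (share 9/42) is above the threshold, contributing 52; the remaining 9 contribute 0. Total contributed: 52.
Player 4 keeps 52 and receives 5.6 × 52 × 6/42 = 41.60 from the joint research fund, for a payoff of 93.60.

93.60 million dollars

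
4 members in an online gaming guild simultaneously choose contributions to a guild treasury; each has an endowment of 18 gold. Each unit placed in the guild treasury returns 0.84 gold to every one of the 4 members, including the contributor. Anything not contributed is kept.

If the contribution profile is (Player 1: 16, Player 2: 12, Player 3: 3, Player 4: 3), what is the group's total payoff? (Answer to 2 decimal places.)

Total contributed: 16 + 12 + 3 + 3 = 34; total kept: 4 × 18 − 34 = 38.
The guild treasury pays out 0.84 × 4 × 34 = 114.24 in aggregate.
Group total = 38 + 114.24 = 152.24.

152.24 gold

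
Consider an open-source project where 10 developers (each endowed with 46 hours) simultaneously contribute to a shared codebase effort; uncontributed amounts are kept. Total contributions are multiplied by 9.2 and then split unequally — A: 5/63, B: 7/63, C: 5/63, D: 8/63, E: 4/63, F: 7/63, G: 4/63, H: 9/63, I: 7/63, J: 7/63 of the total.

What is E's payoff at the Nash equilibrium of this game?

207.22 hours

For player j, contributing a unit is worthwhile iff 9.2 × (j's share) ≥ 1, i.e. iff j's share is at least 0.1087.
B, D, F, H, I and J are above the threshold, contributing 46 each; the remaining 4 contribute 0. Total contributed: 276.
E keeps 46 and receives 9.2 × 276 × 4/63 = 161.22 from the shared codebase effort, for a payoff of 207.22.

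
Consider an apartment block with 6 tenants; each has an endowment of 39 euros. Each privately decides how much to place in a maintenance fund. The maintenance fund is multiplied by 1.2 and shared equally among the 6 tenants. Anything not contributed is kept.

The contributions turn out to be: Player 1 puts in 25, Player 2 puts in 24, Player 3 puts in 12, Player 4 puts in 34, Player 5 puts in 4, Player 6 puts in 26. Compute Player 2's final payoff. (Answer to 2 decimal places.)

Total contributed: 25 + 24 + 12 + 34 + 4 + 26 = 125.
Each receives 1.2 × 125 / 6 = 25.00 from the maintenance fund.
Player 2 keeps 39 − 24 = 15, so Player 2's payoff is 15 + 25.00 = 40.00.

40.00 euros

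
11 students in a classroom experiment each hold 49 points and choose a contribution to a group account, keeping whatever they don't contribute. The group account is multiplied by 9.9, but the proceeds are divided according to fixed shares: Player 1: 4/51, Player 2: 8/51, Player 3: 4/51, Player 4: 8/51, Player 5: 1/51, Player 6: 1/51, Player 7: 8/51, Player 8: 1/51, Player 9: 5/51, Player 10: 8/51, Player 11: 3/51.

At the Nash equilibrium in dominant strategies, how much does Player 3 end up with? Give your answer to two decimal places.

201.19 points

For player j, contributing a unit is worthwhile iff 9.9 × (j's share) ≥ 1, i.e. iff j's share is at least 0.1010.
The shares above 0.1010 belong to Player 2, Player 4, Player 7 and Player 10, contributing 49 each; the remaining 7 contribute 0. Total contributed: 196.
Player 3 keeps 49 and receives 9.9 × 196 × 4/51 = 152.19 from the group account, for a payoff of 201.19.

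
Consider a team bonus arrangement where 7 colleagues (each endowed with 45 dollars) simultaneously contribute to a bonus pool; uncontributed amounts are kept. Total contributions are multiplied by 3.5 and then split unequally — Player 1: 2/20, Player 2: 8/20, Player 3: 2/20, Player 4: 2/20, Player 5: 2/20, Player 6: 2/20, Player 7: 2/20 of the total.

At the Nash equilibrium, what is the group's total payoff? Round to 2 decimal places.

For player j, contributing a unit is worthwhile iff 3.5 × (j's share) ≥ 1, i.e. iff j's share is at least 0.2857.
Player 2 alone (share 8/20) is above the threshold, contributing 45; the remaining 6 contribute 0. Total contributed: 45.
The bonus pool pays out 3.5 × 45 = 157.50 in total (split across the unequal shares, but the aggregate is all that matters for the group sum).
The 6 free-riders keep 45 each, adding 270. Group total = 270 + 157.50 = 427.50.

427.50 dollars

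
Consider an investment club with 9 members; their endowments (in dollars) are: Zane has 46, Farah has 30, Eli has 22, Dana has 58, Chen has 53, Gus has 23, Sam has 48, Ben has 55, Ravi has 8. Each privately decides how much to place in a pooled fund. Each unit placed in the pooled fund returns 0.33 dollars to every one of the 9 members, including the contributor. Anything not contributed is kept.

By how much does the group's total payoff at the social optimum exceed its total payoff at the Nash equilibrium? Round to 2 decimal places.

The private return per contributed unit is 0.33 < 1 for everyone, so the Nash equilibrium is zero contribution and the group total is Σ E_j = 46 + 30 + 22 + 58 + 53 + 23 + 48 + 55 + 8 = 343.
Each contributed unit returns 2.970 to the group, so the social optimum is full contribution by everyone: group total = 2.970 × 343 = 1018.71.
Efficiency loss = (2.970 − 1) × 343 = 675.71.

675.71 dollars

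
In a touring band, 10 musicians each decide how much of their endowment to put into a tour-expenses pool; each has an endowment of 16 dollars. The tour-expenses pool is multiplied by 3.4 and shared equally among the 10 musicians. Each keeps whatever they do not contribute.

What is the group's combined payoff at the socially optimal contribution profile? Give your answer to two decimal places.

544.00 dollars

Each contributed unit returns 3.400 to the group as a whole (0.3400 to each of 10 players), which exceeds 1, so the social optimum is full contribution: group total = 3.400 × 160 = 544.00.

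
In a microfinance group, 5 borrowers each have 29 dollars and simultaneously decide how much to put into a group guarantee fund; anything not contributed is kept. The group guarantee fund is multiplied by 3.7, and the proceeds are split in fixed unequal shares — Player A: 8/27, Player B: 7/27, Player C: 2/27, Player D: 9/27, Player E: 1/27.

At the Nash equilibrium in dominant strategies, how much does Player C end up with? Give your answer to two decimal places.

Player j's private return per contributed unit is 3.7 × (j's share). Contributing is weakly dominant for j when that share is at least 1/3.7 = 0.2703, and contributing 0 is dominant otherwise.
Player A and Player D clear that bar, contributing 29 each; the remaining 3 contribute 0. Total contributed: 58.
Player C keeps 29 and receives 3.7 × 58 × 2/27 = 15.90 from the group guarantee fund, for a payoff of 44.90.

44.90 dollars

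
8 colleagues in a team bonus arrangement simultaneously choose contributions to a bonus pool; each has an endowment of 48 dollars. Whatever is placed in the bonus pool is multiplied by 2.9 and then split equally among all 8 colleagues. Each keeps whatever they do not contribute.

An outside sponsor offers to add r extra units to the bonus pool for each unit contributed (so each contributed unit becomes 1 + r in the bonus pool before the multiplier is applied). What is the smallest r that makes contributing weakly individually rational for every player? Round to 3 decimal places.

With matching at rate r, one contributed unit becomes (1 + r) in the bonus pool and returns 2.9 × (1 + r) / 8 to the contributor.
Setting this equal to 1: 1 + r = 8/2.9 = 2.7586.
So the minimum matching rate is r = 2.7586 − 1 = 1.759.

1.759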